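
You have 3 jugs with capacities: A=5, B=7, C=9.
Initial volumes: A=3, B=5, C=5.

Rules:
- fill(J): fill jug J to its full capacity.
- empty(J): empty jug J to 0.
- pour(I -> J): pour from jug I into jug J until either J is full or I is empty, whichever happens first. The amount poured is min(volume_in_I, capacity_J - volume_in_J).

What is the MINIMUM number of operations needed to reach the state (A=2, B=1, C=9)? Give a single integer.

Answer: 7

Derivation:
BFS from (A=3, B=5, C=5). One shortest path:
  1. empty(A) -> (A=0 B=5 C=5)
  2. pour(C -> B) -> (A=0 B=7 C=3)
  3. pour(B -> A) -> (A=5 B=2 C=3)
  4. empty(A) -> (A=0 B=2 C=3)
  5. pour(B -> A) -> (A=2 B=0 C=3)
  6. fill(B) -> (A=2 B=7 C=3)
  7. pour(B -> C) -> (A=2 B=1 C=9)
Reached target in 7 moves.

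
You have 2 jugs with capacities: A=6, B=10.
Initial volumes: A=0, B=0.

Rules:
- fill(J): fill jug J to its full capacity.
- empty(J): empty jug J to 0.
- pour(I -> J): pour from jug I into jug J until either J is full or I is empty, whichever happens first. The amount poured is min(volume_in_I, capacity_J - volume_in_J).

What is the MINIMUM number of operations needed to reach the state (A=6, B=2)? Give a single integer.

Answer: 7

Derivation:
BFS from (A=0, B=0). One shortest path:
  1. fill(A) -> (A=6 B=0)
  2. pour(A -> B) -> (A=0 B=6)
  3. fill(A) -> (A=6 B=6)
  4. pour(A -> B) -> (A=2 B=10)
  5. empty(B) -> (A=2 B=0)
  6. pour(A -> B) -> (A=0 B=2)
  7. fill(A) -> (A=6 B=2)
Reached target in 7 moves.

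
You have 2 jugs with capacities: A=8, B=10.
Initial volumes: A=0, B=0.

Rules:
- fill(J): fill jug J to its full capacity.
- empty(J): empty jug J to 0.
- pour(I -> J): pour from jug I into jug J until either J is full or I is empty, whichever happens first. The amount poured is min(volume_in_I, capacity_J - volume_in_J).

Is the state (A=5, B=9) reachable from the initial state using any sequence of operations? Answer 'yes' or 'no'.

BFS explored all 18 reachable states.
Reachable set includes: (0,0), (0,2), (0,4), (0,6), (0,8), (0,10), (2,0), (2,10), (4,0), (4,10), (6,0), (6,10) ...
Target (A=5, B=9) not in reachable set → no.

Answer: no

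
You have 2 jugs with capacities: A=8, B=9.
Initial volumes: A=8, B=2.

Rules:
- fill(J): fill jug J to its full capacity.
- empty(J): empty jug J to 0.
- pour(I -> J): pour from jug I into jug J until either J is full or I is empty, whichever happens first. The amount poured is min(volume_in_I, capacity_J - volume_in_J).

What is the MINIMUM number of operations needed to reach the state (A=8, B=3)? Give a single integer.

Answer: 4

Derivation:
BFS from (A=8, B=2). One shortest path:
  1. empty(A) -> (A=0 B=2)
  2. pour(B -> A) -> (A=2 B=0)
  3. fill(B) -> (A=2 B=9)
  4. pour(B -> A) -> (A=8 B=3)
Reached target in 4 moves.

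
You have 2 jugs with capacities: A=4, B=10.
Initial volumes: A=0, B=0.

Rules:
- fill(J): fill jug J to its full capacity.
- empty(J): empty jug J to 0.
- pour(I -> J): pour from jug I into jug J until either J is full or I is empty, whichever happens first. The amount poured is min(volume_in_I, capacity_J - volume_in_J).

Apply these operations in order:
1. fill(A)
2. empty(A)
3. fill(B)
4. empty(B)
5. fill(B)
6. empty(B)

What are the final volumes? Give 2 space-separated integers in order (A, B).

Step 1: fill(A) -> (A=4 B=0)
Step 2: empty(A) -> (A=0 B=0)
Step 3: fill(B) -> (A=0 B=10)
Step 4: empty(B) -> (A=0 B=0)
Step 5: fill(B) -> (A=0 B=10)
Step 6: empty(B) -> (A=0 B=0)

Answer: 0 0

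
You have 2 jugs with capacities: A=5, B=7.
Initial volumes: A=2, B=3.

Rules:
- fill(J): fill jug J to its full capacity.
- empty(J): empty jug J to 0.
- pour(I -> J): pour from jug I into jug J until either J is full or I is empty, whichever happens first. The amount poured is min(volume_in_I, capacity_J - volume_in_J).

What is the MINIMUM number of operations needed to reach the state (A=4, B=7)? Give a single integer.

BFS from (A=2, B=3). One shortest path:
  1. fill(B) -> (A=2 B=7)
  2. pour(B -> A) -> (A=5 B=4)
  3. empty(A) -> (A=0 B=4)
  4. pour(B -> A) -> (A=4 B=0)
  5. fill(B) -> (A=4 B=7)
Reached target in 5 moves.

Answer: 5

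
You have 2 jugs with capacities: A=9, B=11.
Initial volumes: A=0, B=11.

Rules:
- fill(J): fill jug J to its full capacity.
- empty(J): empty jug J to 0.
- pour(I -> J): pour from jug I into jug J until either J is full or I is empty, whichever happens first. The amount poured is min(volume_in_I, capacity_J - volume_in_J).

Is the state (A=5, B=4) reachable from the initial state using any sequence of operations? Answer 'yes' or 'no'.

BFS explored all 40 reachable states.
Reachable set includes: (0,0), (0,1), (0,2), (0,3), (0,4), (0,5), (0,6), (0,7), (0,8), (0,9), (0,10), (0,11) ...
Target (A=5, B=4) not in reachable set → no.

Answer: no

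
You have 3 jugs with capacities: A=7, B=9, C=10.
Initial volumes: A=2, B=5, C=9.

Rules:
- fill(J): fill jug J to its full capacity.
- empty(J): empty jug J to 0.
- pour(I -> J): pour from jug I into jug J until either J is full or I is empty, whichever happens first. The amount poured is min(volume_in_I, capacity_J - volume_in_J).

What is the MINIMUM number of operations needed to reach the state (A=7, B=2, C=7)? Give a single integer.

Answer: 3

Derivation:
BFS from (A=2, B=5, C=9). One shortest path:
  1. pour(A -> B) -> (A=0 B=7 C=9)
  2. pour(C -> B) -> (A=0 B=9 C=7)
  3. pour(B -> A) -> (A=7 B=2 C=7)
Reached target in 3 moves.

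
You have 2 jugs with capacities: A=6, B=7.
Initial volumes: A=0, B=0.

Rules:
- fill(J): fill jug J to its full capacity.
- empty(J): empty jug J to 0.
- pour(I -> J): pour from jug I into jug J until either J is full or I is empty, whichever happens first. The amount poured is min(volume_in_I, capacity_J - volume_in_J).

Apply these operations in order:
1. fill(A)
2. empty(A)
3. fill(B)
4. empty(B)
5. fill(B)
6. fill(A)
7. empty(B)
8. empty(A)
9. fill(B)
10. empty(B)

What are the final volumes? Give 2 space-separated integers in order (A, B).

Answer: 0 0

Derivation:
Step 1: fill(A) -> (A=6 B=0)
Step 2: empty(A) -> (A=0 B=0)
Step 3: fill(B) -> (A=0 B=7)
Step 4: empty(B) -> (A=0 B=0)
Step 5: fill(B) -> (A=0 B=7)
Step 6: fill(A) -> (A=6 B=7)
Step 7: empty(B) -> (A=6 B=0)
Step 8: empty(A) -> (A=0 B=0)
Step 9: fill(B) -> (A=0 B=7)
Step 10: empty(B) -> (A=0 B=0)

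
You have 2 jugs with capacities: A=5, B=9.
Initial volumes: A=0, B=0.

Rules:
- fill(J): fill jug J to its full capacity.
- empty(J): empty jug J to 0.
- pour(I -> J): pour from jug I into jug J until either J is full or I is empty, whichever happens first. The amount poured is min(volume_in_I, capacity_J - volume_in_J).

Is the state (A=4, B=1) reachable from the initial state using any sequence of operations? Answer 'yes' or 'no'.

BFS explored all 28 reachable states.
Reachable set includes: (0,0), (0,1), (0,2), (0,3), (0,4), (0,5), (0,6), (0,7), (0,8), (0,9), (1,0), (1,9) ...
Target (A=4, B=1) not in reachable set → no.

Answer: no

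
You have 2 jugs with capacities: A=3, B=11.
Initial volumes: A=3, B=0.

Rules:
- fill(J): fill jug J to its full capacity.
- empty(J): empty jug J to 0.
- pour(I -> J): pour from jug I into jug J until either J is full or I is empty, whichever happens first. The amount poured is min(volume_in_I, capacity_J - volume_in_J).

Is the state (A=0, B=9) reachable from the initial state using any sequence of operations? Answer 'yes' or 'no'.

Answer: yes

Derivation:
BFS from (A=3, B=0):
  1. pour(A -> B) -> (A=0 B=3)
  2. fill(A) -> (A=3 B=3)
  3. pour(A -> B) -> (A=0 B=6)
  4. fill(A) -> (A=3 B=6)
  5. pour(A -> B) -> (A=0 B=9)
Target reached → yes.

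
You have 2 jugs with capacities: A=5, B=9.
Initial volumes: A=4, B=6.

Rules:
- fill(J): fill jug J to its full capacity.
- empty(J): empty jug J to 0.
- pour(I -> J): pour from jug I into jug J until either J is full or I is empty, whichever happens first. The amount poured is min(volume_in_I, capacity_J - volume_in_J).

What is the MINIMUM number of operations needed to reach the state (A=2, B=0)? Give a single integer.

Answer: 3

Derivation:
BFS from (A=4, B=6). One shortest path:
  1. fill(A) -> (A=5 B=6)
  2. pour(A -> B) -> (A=2 B=9)
  3. empty(B) -> (A=2 B=0)
Reached target in 3 moves.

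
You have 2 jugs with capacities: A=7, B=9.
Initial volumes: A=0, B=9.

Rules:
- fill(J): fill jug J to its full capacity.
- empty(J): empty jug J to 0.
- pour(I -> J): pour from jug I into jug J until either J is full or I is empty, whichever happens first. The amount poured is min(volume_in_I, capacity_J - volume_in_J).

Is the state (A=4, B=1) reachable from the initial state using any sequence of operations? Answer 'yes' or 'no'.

Answer: no

Derivation:
BFS explored all 32 reachable states.
Reachable set includes: (0,0), (0,1), (0,2), (0,3), (0,4), (0,5), (0,6), (0,7), (0,8), (0,9), (1,0), (1,9) ...
Target (A=4, B=1) not in reachable set → no.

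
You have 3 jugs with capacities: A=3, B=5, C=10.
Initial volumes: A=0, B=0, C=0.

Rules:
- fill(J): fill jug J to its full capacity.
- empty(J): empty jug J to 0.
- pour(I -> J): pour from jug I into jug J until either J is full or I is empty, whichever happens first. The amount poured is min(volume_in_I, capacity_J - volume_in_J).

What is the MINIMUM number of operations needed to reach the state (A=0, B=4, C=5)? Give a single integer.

Answer: 8

Derivation:
BFS from (A=0, B=0, C=0). One shortest path:
  1. fill(A) -> (A=3 B=0 C=0)
  2. pour(A -> B) -> (A=0 B=3 C=0)
  3. fill(A) -> (A=3 B=3 C=0)
  4. pour(A -> B) -> (A=1 B=5 C=0)
  5. pour(B -> C) -> (A=1 B=0 C=5)
  6. pour(A -> B) -> (A=0 B=1 C=5)
  7. fill(A) -> (A=3 B=1 C=5)
  8. pour(A -> B) -> (A=0 B=4 C=5)
Reached target in 8 moves.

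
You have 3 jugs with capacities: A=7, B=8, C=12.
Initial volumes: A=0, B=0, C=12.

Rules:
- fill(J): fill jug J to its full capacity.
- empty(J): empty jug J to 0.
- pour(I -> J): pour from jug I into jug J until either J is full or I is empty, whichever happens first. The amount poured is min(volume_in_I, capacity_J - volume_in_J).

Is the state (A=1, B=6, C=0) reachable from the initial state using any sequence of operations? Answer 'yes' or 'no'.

Answer: yes

Derivation:
BFS from (A=0, B=0, C=12):
  1. fill(A) -> (A=7 B=0 C=12)
  2. pour(A -> B) -> (A=0 B=7 C=12)
  3. pour(C -> A) -> (A=7 B=7 C=5)
  4. pour(A -> B) -> (A=6 B=8 C=5)
  5. pour(B -> C) -> (A=6 B=1 C=12)
  6. empty(C) -> (A=6 B=1 C=0)
  7. pour(A -> C) -> (A=0 B=1 C=6)
  8. pour(B -> A) -> (A=1 B=0 C=6)
  9. pour(C -> B) -> (A=1 B=6 C=0)
Target reached → yes.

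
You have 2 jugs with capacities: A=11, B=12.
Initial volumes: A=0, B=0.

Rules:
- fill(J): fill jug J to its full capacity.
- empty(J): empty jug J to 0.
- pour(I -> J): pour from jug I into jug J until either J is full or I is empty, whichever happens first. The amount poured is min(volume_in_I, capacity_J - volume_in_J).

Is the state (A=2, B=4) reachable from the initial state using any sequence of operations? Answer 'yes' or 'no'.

Answer: no

Derivation:
BFS explored all 46 reachable states.
Reachable set includes: (0,0), (0,1), (0,2), (0,3), (0,4), (0,5), (0,6), (0,7), (0,8), (0,9), (0,10), (0,11) ...
Target (A=2, B=4) not in reachable set → no.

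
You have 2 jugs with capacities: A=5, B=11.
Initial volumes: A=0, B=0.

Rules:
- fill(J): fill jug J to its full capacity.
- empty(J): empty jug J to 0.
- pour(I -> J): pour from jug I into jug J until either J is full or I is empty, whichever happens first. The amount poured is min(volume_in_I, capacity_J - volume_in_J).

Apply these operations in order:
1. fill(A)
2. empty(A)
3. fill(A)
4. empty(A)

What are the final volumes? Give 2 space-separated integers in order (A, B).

Step 1: fill(A) -> (A=5 B=0)
Step 2: empty(A) -> (A=0 B=0)
Step 3: fill(A) -> (A=5 B=0)
Step 4: empty(A) -> (A=0 B=0)

Answer: 0 0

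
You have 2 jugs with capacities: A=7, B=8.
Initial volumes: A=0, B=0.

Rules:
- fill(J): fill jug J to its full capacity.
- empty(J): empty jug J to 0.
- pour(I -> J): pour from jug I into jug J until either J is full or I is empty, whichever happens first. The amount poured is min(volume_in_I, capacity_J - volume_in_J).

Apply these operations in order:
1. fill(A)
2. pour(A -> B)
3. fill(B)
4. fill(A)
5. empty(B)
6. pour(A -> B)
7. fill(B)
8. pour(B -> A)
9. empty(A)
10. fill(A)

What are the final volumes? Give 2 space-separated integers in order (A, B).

Step 1: fill(A) -> (A=7 B=0)
Step 2: pour(A -> B) -> (A=0 B=7)
Step 3: fill(B) -> (A=0 B=8)
Step 4: fill(A) -> (A=7 B=8)
Step 5: empty(B) -> (A=7 B=0)
Step 6: pour(A -> B) -> (A=0 B=7)
Step 7: fill(B) -> (A=0 B=8)
Step 8: pour(B -> A) -> (A=7 B=1)
Step 9: empty(A) -> (A=0 B=1)
Step 10: fill(A) -> (A=7 B=1)

Answer: 7 1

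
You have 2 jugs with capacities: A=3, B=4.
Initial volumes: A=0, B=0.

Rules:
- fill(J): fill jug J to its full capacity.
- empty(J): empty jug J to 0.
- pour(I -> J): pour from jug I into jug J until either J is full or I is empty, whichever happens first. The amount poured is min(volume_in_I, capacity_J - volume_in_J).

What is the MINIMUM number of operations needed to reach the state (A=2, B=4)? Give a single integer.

Answer: 4

Derivation:
BFS from (A=0, B=0). One shortest path:
  1. fill(A) -> (A=3 B=0)
  2. pour(A -> B) -> (A=0 B=3)
  3. fill(A) -> (A=3 B=3)
  4. pour(A -> B) -> (A=2 B=4)
Reached target in 4 moves.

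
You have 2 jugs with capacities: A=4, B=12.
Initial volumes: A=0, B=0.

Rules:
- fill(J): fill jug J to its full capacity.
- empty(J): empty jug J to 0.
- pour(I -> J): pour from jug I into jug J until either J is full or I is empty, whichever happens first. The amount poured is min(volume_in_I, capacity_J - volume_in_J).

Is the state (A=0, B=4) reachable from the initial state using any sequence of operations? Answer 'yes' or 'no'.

Answer: yes

Derivation:
BFS from (A=0, B=0):
  1. fill(A) -> (A=4 B=0)
  2. pour(A -> B) -> (A=0 B=4)
Target reached → yes.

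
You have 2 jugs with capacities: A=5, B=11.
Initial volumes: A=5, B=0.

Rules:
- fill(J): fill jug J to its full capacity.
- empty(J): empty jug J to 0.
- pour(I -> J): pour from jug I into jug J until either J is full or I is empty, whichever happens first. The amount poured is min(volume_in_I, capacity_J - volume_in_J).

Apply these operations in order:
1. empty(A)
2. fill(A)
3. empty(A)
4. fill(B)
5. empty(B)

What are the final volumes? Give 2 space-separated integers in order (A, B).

Step 1: empty(A) -> (A=0 B=0)
Step 2: fill(A) -> (A=5 B=0)
Step 3: empty(A) -> (A=0 B=0)
Step 4: fill(B) -> (A=0 B=11)
Step 5: empty(B) -> (A=0 B=0)

Answer: 0 0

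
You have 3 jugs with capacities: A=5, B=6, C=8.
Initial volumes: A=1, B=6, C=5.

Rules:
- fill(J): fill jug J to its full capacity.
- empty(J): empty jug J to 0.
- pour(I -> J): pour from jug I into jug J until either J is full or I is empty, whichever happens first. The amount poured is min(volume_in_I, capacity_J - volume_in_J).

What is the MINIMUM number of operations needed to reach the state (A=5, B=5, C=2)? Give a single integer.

Answer: 4

Derivation:
BFS from (A=1, B=6, C=5). One shortest path:
  1. pour(B -> A) -> (A=5 B=2 C=5)
  2. pour(B -> C) -> (A=5 B=0 C=7)
  3. pour(A -> B) -> (A=0 B=5 C=7)
  4. pour(C -> A) -> (A=5 B=5 C=2)
Reached target in 4 moves.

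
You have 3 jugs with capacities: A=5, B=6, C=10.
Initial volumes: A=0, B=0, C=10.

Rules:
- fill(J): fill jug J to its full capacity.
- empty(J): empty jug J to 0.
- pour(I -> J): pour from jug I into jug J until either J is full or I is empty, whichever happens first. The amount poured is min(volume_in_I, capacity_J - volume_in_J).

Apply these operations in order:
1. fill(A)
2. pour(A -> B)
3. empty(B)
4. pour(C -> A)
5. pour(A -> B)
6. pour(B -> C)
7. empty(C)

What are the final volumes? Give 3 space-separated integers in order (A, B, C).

Answer: 0 0 0

Derivation:
Step 1: fill(A) -> (A=5 B=0 C=10)
Step 2: pour(A -> B) -> (A=0 B=5 C=10)
Step 3: empty(B) -> (A=0 B=0 C=10)
Step 4: pour(C -> A) -> (A=5 B=0 C=5)
Step 5: pour(A -> B) -> (A=0 B=5 C=5)
Step 6: pour(B -> C) -> (A=0 B=0 C=10)
Step 7: empty(C) -> (A=0 B=0 C=0)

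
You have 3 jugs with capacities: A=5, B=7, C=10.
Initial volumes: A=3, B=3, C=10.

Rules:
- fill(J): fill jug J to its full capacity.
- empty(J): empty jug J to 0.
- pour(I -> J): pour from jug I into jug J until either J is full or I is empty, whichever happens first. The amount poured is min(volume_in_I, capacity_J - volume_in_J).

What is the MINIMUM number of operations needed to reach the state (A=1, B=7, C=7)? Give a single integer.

Answer: 5

Derivation:
BFS from (A=3, B=3, C=10). One shortest path:
  1. fill(A) -> (A=5 B=3 C=10)
  2. empty(C) -> (A=5 B=3 C=0)
  3. pour(A -> B) -> (A=1 B=7 C=0)
  4. pour(B -> C) -> (A=1 B=0 C=7)
  5. fill(B) -> (A=1 B=7 C=7)
Reached target in 5 moves.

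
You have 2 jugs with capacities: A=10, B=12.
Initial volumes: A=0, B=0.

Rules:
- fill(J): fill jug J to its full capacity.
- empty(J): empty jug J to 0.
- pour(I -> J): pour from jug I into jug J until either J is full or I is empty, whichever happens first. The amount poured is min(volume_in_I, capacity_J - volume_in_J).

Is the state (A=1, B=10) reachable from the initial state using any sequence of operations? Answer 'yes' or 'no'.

BFS explored all 22 reachable states.
Reachable set includes: (0,0), (0,2), (0,4), (0,6), (0,8), (0,10), (0,12), (2,0), (2,12), (4,0), (4,12), (6,0) ...
Target (A=1, B=10) not in reachable set → no.

Answer: no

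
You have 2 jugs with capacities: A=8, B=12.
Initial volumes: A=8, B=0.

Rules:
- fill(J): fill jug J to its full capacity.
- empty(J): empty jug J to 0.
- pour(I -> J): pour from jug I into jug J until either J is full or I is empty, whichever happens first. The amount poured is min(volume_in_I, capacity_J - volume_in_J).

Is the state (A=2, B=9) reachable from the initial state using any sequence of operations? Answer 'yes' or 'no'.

BFS explored all 10 reachable states.
Reachable set includes: (0,0), (0,4), (0,8), (0,12), (4,0), (4,12), (8,0), (8,4), (8,8), (8,12)
Target (A=2, B=9) not in reachable set → no.

Answer: no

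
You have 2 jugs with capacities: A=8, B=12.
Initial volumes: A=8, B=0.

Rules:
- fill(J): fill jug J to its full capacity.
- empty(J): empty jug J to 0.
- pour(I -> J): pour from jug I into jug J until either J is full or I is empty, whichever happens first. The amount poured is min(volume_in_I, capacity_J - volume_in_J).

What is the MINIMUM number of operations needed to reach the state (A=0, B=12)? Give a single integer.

BFS from (A=8, B=0). One shortest path:
  1. empty(A) -> (A=0 B=0)
  2. fill(B) -> (A=0 B=12)
Reached target in 2 moves.

Answer: 2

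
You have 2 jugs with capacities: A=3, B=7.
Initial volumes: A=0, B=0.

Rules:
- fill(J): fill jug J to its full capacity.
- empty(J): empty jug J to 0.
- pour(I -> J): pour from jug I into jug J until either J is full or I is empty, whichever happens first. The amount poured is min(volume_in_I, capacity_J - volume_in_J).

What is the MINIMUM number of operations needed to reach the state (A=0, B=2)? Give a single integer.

Answer: 8

Derivation:
BFS from (A=0, B=0). One shortest path:
  1. fill(A) -> (A=3 B=0)
  2. pour(A -> B) -> (A=0 B=3)
  3. fill(A) -> (A=3 B=3)
  4. pour(A -> B) -> (A=0 B=6)
  5. fill(A) -> (A=3 B=6)
  6. pour(A -> B) -> (A=2 B=7)
  7. empty(B) -> (A=2 B=0)
  8. pour(A -> B) -> (A=0 B=2)
Reached target in 8 moves.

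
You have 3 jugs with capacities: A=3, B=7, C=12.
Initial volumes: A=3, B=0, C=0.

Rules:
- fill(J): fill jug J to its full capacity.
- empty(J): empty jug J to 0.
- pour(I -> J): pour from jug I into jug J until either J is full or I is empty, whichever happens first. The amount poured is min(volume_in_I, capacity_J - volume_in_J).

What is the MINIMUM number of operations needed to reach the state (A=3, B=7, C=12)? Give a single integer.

Answer: 2

Derivation:
BFS from (A=3, B=0, C=0). One shortest path:
  1. fill(B) -> (A=3 B=7 C=0)
  2. fill(C) -> (A=3 B=7 C=12)
Reached target in 2 moves.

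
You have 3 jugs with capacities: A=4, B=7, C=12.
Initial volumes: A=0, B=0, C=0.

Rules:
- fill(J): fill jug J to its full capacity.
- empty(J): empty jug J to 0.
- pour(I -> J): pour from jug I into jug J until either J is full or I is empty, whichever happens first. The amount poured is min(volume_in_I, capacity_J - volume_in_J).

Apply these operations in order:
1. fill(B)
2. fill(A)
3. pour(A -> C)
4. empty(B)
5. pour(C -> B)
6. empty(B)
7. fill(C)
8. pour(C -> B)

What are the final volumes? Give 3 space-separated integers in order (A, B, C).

Answer: 0 7 5

Derivation:
Step 1: fill(B) -> (A=0 B=7 C=0)
Step 2: fill(A) -> (A=4 B=7 C=0)
Step 3: pour(A -> C) -> (A=0 B=7 C=4)
Step 4: empty(B) -> (A=0 B=0 C=4)
Step 5: pour(C -> B) -> (A=0 B=4 C=0)
Step 6: empty(B) -> (A=0 B=0 C=0)
Step 7: fill(C) -> (A=0 B=0 C=12)
Step 8: pour(C -> B) -> (A=0 B=7 C=5)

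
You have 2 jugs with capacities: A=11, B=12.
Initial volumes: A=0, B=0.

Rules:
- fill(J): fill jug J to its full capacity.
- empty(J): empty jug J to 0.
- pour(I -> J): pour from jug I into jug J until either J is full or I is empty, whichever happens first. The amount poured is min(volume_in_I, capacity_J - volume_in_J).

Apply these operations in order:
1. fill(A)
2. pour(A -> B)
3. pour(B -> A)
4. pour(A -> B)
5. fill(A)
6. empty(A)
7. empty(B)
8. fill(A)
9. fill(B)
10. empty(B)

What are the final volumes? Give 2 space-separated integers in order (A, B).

Answer: 11 0

Derivation:
Step 1: fill(A) -> (A=11 B=0)
Step 2: pour(A -> B) -> (A=0 B=11)
Step 3: pour(B -> A) -> (A=11 B=0)
Step 4: pour(A -> B) -> (A=0 B=11)
Step 5: fill(A) -> (A=11 B=11)
Step 6: empty(A) -> (A=0 B=11)
Step 7: empty(B) -> (A=0 B=0)
Step 8: fill(A) -> (A=11 B=0)
Step 9: fill(B) -> (A=11 B=12)
Step 10: empty(B) -> (A=11 B=0)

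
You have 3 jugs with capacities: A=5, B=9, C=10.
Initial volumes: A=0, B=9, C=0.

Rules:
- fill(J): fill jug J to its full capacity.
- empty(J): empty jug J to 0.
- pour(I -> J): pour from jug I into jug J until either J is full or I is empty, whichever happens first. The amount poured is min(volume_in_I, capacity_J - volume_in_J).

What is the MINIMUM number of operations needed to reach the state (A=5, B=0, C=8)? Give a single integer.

Answer: 6

Derivation:
BFS from (A=0, B=9, C=0). One shortest path:
  1. fill(A) -> (A=5 B=9 C=0)
  2. pour(B -> C) -> (A=5 B=0 C=9)
  3. fill(B) -> (A=5 B=9 C=9)
  4. pour(B -> C) -> (A=5 B=8 C=10)
  5. empty(C) -> (A=5 B=8 C=0)
  6. pour(B -> C) -> (A=5 B=0 C=8)
Reached target in 6 moves.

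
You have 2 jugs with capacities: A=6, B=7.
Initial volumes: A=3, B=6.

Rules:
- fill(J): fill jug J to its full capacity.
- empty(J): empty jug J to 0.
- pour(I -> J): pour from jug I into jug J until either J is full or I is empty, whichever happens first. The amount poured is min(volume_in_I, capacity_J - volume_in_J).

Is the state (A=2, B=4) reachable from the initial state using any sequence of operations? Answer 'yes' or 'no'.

Answer: no

Derivation:
BFS explored all 27 reachable states.
Reachable set includes: (0,0), (0,1), (0,2), (0,3), (0,4), (0,5), (0,6), (0,7), (1,0), (1,7), (2,0), (2,7) ...
Target (A=2, B=4) not in reachable set → no.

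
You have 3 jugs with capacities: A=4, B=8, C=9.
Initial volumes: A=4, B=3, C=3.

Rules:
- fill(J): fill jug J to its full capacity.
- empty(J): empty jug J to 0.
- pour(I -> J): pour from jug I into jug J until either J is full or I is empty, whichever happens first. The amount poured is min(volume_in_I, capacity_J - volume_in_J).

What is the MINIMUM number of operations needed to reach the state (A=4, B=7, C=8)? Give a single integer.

Answer: 4

Derivation:
BFS from (A=4, B=3, C=3). One shortest path:
  1. pour(A -> B) -> (A=0 B=7 C=3)
  2. pour(C -> A) -> (A=3 B=7 C=0)
  3. fill(C) -> (A=3 B=7 C=9)
  4. pour(C -> A) -> (A=4 B=7 C=8)
Reached target in 4 moves.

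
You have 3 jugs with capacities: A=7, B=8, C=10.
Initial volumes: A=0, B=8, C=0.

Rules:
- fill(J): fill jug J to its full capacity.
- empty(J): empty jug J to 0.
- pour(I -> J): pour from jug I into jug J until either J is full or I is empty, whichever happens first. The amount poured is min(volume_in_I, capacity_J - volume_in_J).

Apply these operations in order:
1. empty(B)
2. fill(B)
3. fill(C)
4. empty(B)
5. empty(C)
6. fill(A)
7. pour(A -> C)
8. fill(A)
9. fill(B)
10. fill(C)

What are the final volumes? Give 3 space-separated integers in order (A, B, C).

Answer: 7 8 10

Derivation:
Step 1: empty(B) -> (A=0 B=0 C=0)
Step 2: fill(B) -> (A=0 B=8 C=0)
Step 3: fill(C) -> (A=0 B=8 C=10)
Step 4: empty(B) -> (A=0 B=0 C=10)
Step 5: empty(C) -> (A=0 B=0 C=0)
Step 6: fill(A) -> (A=7 B=0 C=0)
Step 7: pour(A -> C) -> (A=0 B=0 C=7)
Step 8: fill(A) -> (A=7 B=0 C=7)
Step 9: fill(B) -> (A=7 B=8 C=7)
Step 10: fill(C) -> (A=7 B=8 C=10)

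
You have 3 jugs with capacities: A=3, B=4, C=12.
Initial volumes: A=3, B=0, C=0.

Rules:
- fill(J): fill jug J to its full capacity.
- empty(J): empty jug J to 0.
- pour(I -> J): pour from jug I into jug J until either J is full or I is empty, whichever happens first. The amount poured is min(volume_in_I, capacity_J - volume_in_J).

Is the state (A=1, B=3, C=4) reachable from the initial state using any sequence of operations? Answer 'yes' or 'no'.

BFS explored all 194 reachable states.
Reachable set includes: (0,0,0), (0,0,1), (0,0,2), (0,0,3), (0,0,4), (0,0,5), (0,0,6), (0,0,7), (0,0,8), (0,0,9), (0,0,10), (0,0,11) ...
Target (A=1, B=3, C=4) not in reachable set → no.

Answer: no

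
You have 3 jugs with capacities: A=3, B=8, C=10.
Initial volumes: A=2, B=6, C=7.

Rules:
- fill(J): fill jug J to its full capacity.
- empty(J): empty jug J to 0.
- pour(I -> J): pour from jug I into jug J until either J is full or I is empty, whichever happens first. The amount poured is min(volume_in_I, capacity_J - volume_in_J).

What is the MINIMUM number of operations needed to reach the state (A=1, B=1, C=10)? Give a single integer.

BFS from (A=2, B=6, C=7). One shortest path:
  1. pour(C -> A) -> (A=3 B=6 C=6)
  2. empty(A) -> (A=0 B=6 C=6)
  3. pour(C -> A) -> (A=3 B=6 C=3)
  4. pour(A -> B) -> (A=1 B=8 C=3)
  5. pour(B -> C) -> (A=1 B=1 C=10)
Reached target in 5 moves.

Answer: 5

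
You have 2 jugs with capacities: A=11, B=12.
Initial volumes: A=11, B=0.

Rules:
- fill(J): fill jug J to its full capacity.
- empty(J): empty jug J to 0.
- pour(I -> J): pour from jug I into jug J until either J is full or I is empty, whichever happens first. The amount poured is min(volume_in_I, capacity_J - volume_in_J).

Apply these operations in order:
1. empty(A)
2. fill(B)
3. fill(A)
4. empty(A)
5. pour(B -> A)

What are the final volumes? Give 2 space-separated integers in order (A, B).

Answer: 11 1

Derivation:
Step 1: empty(A) -> (A=0 B=0)
Step 2: fill(B) -> (A=0 B=12)
Step 3: fill(A) -> (A=11 B=12)
Step 4: empty(A) -> (A=0 B=12)
Step 5: pour(B -> A) -> (A=11 B=1)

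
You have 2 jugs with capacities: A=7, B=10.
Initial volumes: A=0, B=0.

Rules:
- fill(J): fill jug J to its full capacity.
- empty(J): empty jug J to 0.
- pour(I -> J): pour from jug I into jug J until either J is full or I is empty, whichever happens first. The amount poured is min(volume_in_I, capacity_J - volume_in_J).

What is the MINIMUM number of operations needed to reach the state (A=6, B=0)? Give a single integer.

BFS from (A=0, B=0). One shortest path:
  1. fill(B) -> (A=0 B=10)
  2. pour(B -> A) -> (A=7 B=3)
  3. empty(A) -> (A=0 B=3)
  4. pour(B -> A) -> (A=3 B=0)
  5. fill(B) -> (A=3 B=10)
  6. pour(B -> A) -> (A=7 B=6)
  7. empty(A) -> (A=0 B=6)
  8. pour(B -> A) -> (A=6 B=0)
Reached target in 8 moves.

Answer: 8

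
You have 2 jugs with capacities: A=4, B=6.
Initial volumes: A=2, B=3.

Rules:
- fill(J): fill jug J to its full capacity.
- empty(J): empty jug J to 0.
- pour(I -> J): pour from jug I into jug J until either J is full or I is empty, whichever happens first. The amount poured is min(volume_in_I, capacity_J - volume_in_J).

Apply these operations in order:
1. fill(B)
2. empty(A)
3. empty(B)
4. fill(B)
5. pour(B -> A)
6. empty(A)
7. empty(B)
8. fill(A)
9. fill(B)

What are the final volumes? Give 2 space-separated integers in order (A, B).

Step 1: fill(B) -> (A=2 B=6)
Step 2: empty(A) -> (A=0 B=6)
Step 3: empty(B) -> (A=0 B=0)
Step 4: fill(B) -> (A=0 B=6)
Step 5: pour(B -> A) -> (A=4 B=2)
Step 6: empty(A) -> (A=0 B=2)
Step 7: empty(B) -> (A=0 B=0)
Step 8: fill(A) -> (A=4 B=0)
Step 9: fill(B) -> (A=4 B=6)

Answer: 4 6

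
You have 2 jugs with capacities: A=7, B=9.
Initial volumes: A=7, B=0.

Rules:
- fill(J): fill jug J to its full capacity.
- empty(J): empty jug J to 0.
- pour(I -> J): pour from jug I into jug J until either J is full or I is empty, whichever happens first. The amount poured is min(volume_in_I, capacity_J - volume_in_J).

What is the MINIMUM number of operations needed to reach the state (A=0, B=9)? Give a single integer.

Answer: 2

Derivation:
BFS from (A=7, B=0). One shortest path:
  1. empty(A) -> (A=0 B=0)
  2. fill(B) -> (A=0 B=9)
Reached target in 2 moves.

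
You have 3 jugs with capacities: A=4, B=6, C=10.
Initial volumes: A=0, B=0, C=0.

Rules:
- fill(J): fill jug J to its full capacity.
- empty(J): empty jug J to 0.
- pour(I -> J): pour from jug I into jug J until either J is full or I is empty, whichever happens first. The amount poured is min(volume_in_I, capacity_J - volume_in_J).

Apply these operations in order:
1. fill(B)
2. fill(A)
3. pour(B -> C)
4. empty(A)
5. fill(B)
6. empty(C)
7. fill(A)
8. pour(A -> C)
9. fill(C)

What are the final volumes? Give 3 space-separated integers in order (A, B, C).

Step 1: fill(B) -> (A=0 B=6 C=0)
Step 2: fill(A) -> (A=4 B=6 C=0)
Step 3: pour(B -> C) -> (A=4 B=0 C=6)
Step 4: empty(A) -> (A=0 B=0 C=6)
Step 5: fill(B) -> (A=0 B=6 C=6)
Step 6: empty(C) -> (A=0 B=6 C=0)
Step 7: fill(A) -> (A=4 B=6 C=0)
Step 8: pour(A -> C) -> (A=0 B=6 C=4)
Step 9: fill(C) -> (A=0 B=6 C=10)

Answer: 0 6 10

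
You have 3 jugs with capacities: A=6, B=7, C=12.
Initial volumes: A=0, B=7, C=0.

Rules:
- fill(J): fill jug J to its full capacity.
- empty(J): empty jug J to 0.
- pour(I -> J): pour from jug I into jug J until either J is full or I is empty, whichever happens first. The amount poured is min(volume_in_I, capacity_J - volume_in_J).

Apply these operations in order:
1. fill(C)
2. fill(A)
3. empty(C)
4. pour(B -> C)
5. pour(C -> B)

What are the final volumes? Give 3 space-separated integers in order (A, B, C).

Answer: 6 7 0

Derivation:
Step 1: fill(C) -> (A=0 B=7 C=12)
Step 2: fill(A) -> (A=6 B=7 C=12)
Step 3: empty(C) -> (A=6 B=7 C=0)
Step 4: pour(B -> C) -> (A=6 B=0 C=7)
Step 5: pour(C -> B) -> (A=6 B=7 C=0)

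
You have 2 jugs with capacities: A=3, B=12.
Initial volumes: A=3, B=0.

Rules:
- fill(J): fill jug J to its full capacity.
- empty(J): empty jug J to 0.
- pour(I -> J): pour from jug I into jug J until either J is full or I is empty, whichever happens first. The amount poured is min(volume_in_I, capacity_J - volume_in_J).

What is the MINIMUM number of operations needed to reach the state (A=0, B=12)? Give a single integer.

BFS from (A=3, B=0). One shortest path:
  1. empty(A) -> (A=0 B=0)
  2. fill(B) -> (A=0 B=12)
Reached target in 2 moves.

Answer: 2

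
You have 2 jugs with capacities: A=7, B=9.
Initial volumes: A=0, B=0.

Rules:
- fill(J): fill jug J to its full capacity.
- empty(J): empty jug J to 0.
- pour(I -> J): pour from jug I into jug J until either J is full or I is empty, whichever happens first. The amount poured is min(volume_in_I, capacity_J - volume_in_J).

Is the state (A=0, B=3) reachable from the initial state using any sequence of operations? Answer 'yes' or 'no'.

BFS from (A=0, B=0):
  1. fill(A) -> (A=7 B=0)
  2. pour(A -> B) -> (A=0 B=7)
  3. fill(A) -> (A=7 B=7)
  4. pour(A -> B) -> (A=5 B=9)
  5. empty(B) -> (A=5 B=0)
  6. pour(A -> B) -> (A=0 B=5)
  7. fill(A) -> (A=7 B=5)
  8. pour(A -> B) -> (A=3 B=9)
  9. empty(B) -> (A=3 B=0)
  10. pour(A -> B) -> (A=0 B=3)
Target reached → yes.

Answer: yes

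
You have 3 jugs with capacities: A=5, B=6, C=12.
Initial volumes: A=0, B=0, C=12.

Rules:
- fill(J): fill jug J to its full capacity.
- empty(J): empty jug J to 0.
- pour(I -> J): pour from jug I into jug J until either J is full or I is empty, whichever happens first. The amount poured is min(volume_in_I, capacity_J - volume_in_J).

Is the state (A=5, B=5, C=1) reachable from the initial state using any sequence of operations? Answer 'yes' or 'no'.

Answer: yes

Derivation:
BFS from (A=0, B=0, C=12):
  1. fill(A) -> (A=5 B=0 C=12)
  2. pour(C -> B) -> (A=5 B=6 C=6)
  3. empty(B) -> (A=5 B=0 C=6)
  4. pour(A -> B) -> (A=0 B=5 C=6)
  5. pour(C -> A) -> (A=5 B=5 C=1)
Target reached → yes.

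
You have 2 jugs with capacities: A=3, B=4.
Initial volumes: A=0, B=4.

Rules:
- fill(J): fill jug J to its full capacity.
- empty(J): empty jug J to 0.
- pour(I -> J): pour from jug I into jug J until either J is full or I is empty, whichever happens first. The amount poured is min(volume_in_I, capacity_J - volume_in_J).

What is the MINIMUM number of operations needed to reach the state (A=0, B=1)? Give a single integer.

Answer: 2

Derivation:
BFS from (A=0, B=4). One shortest path:
  1. pour(B -> A) -> (A=3 B=1)
  2. empty(A) -> (A=0 B=1)
Reached target in 2 moves.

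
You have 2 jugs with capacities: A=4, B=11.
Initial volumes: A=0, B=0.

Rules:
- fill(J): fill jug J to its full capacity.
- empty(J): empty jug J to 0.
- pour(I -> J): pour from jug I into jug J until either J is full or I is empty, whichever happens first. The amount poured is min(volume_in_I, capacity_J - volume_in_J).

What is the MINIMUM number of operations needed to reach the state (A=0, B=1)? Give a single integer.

Answer: 8

Derivation:
BFS from (A=0, B=0). One shortest path:
  1. fill(A) -> (A=4 B=0)
  2. pour(A -> B) -> (A=0 B=4)
  3. fill(A) -> (A=4 B=4)
  4. pour(A -> B) -> (A=0 B=8)
  5. fill(A) -> (A=4 B=8)
  6. pour(A -> B) -> (A=1 B=11)
  7. empty(B) -> (A=1 B=0)
  8. pour(A -> B) -> (A=0 B=1)
Reached target in 8 moves.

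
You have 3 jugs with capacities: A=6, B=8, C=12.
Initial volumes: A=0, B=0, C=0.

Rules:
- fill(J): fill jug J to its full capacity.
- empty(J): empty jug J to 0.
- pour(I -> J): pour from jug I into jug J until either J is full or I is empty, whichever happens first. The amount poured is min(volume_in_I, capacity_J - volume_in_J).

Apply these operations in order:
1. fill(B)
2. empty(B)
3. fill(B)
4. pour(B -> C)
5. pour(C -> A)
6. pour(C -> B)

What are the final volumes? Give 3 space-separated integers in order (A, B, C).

Answer: 6 2 0

Derivation:
Step 1: fill(B) -> (A=0 B=8 C=0)
Step 2: empty(B) -> (A=0 B=0 C=0)
Step 3: fill(B) -> (A=0 B=8 C=0)
Step 4: pour(B -> C) -> (A=0 B=0 C=8)
Step 5: pour(C -> A) -> (A=6 B=0 C=2)
Step 6: pour(C -> B) -> (A=6 B=2 C=0)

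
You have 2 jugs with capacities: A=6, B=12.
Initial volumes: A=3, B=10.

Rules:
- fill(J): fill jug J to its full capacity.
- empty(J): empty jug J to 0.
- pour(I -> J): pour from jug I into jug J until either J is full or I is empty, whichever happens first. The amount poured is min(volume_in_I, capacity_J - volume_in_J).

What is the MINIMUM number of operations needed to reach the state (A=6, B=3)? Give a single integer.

Answer: 3

Derivation:
BFS from (A=3, B=10). One shortest path:
  1. empty(B) -> (A=3 B=0)
  2. pour(A -> B) -> (A=0 B=3)
  3. fill(A) -> (A=6 B=3)
Reached target in 3 moves.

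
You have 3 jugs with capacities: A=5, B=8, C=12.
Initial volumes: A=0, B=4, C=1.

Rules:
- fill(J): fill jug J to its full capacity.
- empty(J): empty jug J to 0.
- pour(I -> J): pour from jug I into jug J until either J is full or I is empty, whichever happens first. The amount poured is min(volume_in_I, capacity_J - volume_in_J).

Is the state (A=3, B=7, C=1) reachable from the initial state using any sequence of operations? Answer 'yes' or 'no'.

Answer: no

Derivation:
BFS explored all 394 reachable states.
Reachable set includes: (0,0,0), (0,0,1), (0,0,2), (0,0,3), (0,0,4), (0,0,5), (0,0,6), (0,0,7), (0,0,8), (0,0,9), (0,0,10), (0,0,11) ...
Target (A=3, B=7, C=1) not in reachable set → no.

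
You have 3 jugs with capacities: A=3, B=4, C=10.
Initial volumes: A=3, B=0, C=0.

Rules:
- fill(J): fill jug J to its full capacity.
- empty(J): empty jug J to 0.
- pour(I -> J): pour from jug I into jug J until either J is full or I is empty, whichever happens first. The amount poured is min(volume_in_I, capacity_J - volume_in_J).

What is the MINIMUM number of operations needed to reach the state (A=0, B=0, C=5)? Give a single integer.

BFS from (A=3, B=0, C=0). One shortest path:
  1. fill(C) -> (A=3 B=0 C=10)
  2. pour(A -> B) -> (A=0 B=3 C=10)
  3. pour(C -> B) -> (A=0 B=4 C=9)
  4. empty(B) -> (A=0 B=0 C=9)
  5. pour(C -> B) -> (A=0 B=4 C=5)
  6. empty(B) -> (A=0 B=0 C=5)
Reached target in 6 moves.

Answer: 6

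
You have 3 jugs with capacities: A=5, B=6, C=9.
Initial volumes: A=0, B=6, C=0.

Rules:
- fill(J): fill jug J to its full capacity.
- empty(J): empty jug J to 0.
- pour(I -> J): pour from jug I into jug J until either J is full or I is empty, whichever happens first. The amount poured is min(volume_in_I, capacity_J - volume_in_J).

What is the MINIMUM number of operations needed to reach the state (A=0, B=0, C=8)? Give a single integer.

Answer: 6

Derivation:
BFS from (A=0, B=6, C=0). One shortest path:
  1. fill(A) -> (A=5 B=6 C=0)
  2. empty(B) -> (A=5 B=0 C=0)
  3. fill(C) -> (A=5 B=0 C=9)
  4. pour(A -> B) -> (A=0 B=5 C=9)
  5. pour(C -> B) -> (A=0 B=6 C=8)
  6. empty(B) -> (A=0 B=0 C=8)
Reached target in 6 moves.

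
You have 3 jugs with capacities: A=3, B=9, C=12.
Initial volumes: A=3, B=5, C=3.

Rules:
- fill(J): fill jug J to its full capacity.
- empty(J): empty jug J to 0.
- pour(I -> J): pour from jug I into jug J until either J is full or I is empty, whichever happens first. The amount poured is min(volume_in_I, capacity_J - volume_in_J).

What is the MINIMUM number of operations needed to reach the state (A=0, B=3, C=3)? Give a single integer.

BFS from (A=3, B=5, C=3). One shortest path:
  1. empty(B) -> (A=3 B=0 C=3)
  2. pour(A -> B) -> (A=0 B=3 C=3)
Reached target in 2 moves.

Answer: 2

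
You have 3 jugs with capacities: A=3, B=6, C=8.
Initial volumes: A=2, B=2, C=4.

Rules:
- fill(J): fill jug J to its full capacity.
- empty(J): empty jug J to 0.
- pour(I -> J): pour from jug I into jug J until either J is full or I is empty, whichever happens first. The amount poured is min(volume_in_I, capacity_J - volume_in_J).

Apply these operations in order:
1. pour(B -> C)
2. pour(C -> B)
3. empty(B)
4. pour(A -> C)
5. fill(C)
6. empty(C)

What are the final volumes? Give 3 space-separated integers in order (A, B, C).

Step 1: pour(B -> C) -> (A=2 B=0 C=6)
Step 2: pour(C -> B) -> (A=2 B=6 C=0)
Step 3: empty(B) -> (A=2 B=0 C=0)
Step 4: pour(A -> C) -> (A=0 B=0 C=2)
Step 5: fill(C) -> (A=0 B=0 C=8)
Step 6: empty(C) -> (A=0 B=0 C=0)

Answer: 0 0 0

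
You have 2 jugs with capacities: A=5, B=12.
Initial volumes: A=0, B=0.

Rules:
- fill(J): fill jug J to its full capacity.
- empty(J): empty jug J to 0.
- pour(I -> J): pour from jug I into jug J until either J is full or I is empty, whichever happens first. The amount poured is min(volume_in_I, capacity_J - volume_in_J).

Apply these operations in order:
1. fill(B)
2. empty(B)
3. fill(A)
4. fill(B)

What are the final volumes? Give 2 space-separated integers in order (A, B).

Step 1: fill(B) -> (A=0 B=12)
Step 2: empty(B) -> (A=0 B=0)
Step 3: fill(A) -> (A=5 B=0)
Step 4: fill(B) -> (A=5 B=12)

Answer: 5 12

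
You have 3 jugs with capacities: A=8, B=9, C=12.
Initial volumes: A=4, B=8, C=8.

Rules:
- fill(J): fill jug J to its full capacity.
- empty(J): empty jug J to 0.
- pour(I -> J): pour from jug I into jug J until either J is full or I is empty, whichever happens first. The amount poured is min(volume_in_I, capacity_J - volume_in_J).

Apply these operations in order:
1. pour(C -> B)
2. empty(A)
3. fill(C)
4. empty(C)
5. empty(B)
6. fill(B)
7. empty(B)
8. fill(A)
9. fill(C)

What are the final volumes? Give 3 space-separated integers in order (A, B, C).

Answer: 8 0 12

Derivation:
Step 1: pour(C -> B) -> (A=4 B=9 C=7)
Step 2: empty(A) -> (A=0 B=9 C=7)
Step 3: fill(C) -> (A=0 B=9 C=12)
Step 4: empty(C) -> (A=0 B=9 C=0)
Step 5: empty(B) -> (A=0 B=0 C=0)
Step 6: fill(B) -> (A=0 B=9 C=0)
Step 7: empty(B) -> (A=0 B=0 C=0)
Step 8: fill(A) -> (A=8 B=0 C=0)
Step 9: fill(C) -> (A=8 B=0 C=12)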